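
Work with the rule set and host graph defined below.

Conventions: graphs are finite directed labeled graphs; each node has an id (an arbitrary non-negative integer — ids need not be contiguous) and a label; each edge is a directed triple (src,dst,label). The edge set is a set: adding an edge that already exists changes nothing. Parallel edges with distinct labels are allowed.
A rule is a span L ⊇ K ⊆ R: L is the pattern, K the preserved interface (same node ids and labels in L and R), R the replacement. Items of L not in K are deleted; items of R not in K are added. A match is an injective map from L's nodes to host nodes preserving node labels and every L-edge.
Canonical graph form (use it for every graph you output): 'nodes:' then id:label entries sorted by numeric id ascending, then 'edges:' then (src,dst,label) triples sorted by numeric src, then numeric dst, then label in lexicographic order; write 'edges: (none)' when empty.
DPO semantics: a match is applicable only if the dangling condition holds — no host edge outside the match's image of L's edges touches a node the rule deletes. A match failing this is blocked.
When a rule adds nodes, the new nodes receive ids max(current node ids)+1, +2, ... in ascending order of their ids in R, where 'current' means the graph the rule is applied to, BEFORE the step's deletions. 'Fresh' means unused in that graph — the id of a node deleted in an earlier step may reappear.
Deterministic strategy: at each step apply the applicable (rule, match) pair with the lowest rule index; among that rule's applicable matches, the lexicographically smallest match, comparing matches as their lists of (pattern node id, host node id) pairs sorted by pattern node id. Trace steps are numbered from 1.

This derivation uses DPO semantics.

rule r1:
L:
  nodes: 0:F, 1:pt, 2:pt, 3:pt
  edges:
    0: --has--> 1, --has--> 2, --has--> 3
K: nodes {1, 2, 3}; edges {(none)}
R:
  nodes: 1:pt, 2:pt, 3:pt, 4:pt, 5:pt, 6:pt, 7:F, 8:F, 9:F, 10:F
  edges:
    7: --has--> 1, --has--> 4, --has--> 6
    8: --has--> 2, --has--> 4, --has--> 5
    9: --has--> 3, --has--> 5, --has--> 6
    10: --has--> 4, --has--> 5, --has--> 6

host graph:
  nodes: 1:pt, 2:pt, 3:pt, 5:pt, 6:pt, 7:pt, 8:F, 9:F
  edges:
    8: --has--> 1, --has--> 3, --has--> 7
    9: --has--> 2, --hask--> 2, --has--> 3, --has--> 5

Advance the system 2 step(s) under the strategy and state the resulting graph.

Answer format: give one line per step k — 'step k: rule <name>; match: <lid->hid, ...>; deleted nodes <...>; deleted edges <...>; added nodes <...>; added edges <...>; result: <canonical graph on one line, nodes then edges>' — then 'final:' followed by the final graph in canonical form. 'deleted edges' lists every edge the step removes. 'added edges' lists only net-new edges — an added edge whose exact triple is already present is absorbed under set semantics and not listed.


step 1: rule r1; match: 0->8, 1->1, 2->3, 3->7; deleted nodes 8; deleted edges (8,1,has); (8,3,has); (8,7,has); added nodes 10, 11, 12, 13, 14, 15, 16; added edges (13,1,has); (13,10,has); (13,12,has); (14,3,has); (14,10,has); (14,11,has); (15,7,has); (15,11,has); (15,12,has); (16,10,has); (16,11,has); (16,12,has); result: nodes: 1:pt, 2:pt, 3:pt, 5:pt, 6:pt, 7:pt, 9:F, 10:pt, 11:pt, 12:pt, 13:F, 14:F, 15:F, 16:F edges: (9,2,has); (9,2,hask); (9,3,has); (9,5,has); (13,1,has); (13,10,has); (13,12,has); (14,3,has); (14,10,has); (14,11,has); (15,7,has); (15,11,has); (15,12,has); (16,10,has); (16,11,has); (16,12,has)
step 2: rule r1; match: 0->13, 1->1, 2->10, 3->12; deleted nodes 13; deleted edges (13,1,has); (13,10,has); (13,12,has); added nodes 17, 18, 19, 20, 21, 22, 23; added edges (20,1,has); (20,17,has); (20,19,has); (21,10,has); (21,17,has); (21,18,has); (22,12,has); (22,18,has); (22,19,has); (23,17,has); (23,18,has); (23,19,has); result: nodes: 1:pt, 2:pt, 3:pt, 5:pt, 6:pt, 7:pt, 9:F, 10:pt, 11:pt, 12:pt, 14:F, 15:F, 16:F, 17:pt, 18:pt, 19:pt, 20:F, 21:F, 22:F, 23:F edges: (9,2,has); (9,2,hask); (9,3,has); (9,5,has); (14,3,has); (14,10,has); (14,11,has); (15,7,has); (15,11,has); (15,12,has); (16,10,has); (16,11,has); (16,12,has); (20,1,has); (20,17,has); (20,19,has); (21,10,has); (21,17,has); (21,18,has); (22,12,has); (22,18,has); (22,19,has); (23,17,has); (23,18,has); (23,19,has)
final:
nodes: 1:pt, 2:pt, 3:pt, 5:pt, 6:pt, 7:pt, 9:F, 10:pt, 11:pt, 12:pt, 14:F, 15:F, 16:F, 17:pt, 18:pt, 19:pt, 20:F, 21:F, 22:F, 23:F
edges: (9,2,has); (9,2,hask); (9,3,has); (9,5,has); (14,3,has); (14,10,has); (14,11,has); (15,7,has); (15,11,has); (15,12,has); (16,10,has); (16,11,has); (16,12,has); (20,1,has); (20,17,has); (20,19,has); (21,10,has); (21,17,has); (21,18,has); (22,12,has); (22,18,has); (22,19,has); (23,17,has); (23,18,has); (23,19,has)


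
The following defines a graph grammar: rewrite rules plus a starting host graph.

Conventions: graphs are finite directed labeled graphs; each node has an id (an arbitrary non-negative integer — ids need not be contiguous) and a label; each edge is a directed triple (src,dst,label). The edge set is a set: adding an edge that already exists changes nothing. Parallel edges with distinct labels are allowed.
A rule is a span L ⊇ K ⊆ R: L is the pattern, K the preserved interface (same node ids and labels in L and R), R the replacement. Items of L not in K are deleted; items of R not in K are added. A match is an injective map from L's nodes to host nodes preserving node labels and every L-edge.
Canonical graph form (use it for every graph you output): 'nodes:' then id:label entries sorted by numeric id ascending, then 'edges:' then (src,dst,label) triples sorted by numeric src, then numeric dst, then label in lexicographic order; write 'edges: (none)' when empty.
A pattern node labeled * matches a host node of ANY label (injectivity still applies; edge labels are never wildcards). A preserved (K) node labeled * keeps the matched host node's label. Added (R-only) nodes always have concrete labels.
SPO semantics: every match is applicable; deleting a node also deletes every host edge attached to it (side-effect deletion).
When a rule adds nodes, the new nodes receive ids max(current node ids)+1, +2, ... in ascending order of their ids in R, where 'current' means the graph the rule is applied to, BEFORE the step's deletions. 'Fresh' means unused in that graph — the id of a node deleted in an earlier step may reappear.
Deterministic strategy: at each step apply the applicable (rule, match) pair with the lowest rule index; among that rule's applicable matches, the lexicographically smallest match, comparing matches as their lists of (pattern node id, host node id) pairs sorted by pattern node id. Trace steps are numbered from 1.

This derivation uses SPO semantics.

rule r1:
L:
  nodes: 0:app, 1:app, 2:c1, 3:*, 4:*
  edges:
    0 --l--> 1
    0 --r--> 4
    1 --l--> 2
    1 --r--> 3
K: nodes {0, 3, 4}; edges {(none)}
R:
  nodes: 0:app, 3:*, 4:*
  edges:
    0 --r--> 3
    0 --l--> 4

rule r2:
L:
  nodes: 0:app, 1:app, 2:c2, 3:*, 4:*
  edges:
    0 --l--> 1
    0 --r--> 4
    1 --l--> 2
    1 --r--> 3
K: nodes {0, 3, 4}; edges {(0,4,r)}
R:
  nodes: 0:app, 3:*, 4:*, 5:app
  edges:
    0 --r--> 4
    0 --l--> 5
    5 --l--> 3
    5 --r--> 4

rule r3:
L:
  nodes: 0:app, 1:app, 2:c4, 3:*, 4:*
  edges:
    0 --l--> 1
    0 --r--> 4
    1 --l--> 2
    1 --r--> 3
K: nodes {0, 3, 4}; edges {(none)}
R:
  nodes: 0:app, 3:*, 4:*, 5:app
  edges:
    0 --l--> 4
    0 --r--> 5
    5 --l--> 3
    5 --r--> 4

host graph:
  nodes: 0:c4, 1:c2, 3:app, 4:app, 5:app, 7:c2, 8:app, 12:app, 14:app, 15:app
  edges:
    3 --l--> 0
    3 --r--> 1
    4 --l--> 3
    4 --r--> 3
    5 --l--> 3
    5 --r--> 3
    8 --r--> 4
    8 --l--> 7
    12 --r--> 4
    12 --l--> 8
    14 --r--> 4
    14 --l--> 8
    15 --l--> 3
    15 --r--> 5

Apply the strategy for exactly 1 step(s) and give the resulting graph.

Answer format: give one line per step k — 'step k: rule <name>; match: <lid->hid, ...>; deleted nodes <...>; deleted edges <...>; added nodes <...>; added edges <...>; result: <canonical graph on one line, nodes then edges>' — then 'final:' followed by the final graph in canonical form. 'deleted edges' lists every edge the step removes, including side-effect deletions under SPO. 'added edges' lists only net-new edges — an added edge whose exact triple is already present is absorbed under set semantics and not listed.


step 1: rule r3; match: 0->15, 1->3, 2->0, 3->1, 4->5; deleted nodes 0, 3; deleted edges (3,0,l); (3,1,r); (4,3,l); (4,3,r); (5,3,l); (5,3,r); (15,3,l); (15,5,r); added nodes 16; added edges (15,5,l); (15,16,r); (16,1,l); (16,5,r); result: nodes: 1:c2, 4:app, 5:app, 7:c2, 8:app, 12:app, 14:app, 15:app, 16:app edges: (8,4,r); (8,7,l); (12,4,r); (12,8,l); (14,4,r); (14,8,l); (15,5,l); (15,16,r); (16,1,l); (16,5,r)
final:
nodes: 1:c2, 4:app, 5:app, 7:c2, 8:app, 12:app, 14:app, 15:app, 16:app
edges: (8,4,r); (8,7,l); (12,4,r); (12,8,l); (14,4,r); (14,8,l); (15,5,l); (15,16,r); (16,1,l); (16,5,r)


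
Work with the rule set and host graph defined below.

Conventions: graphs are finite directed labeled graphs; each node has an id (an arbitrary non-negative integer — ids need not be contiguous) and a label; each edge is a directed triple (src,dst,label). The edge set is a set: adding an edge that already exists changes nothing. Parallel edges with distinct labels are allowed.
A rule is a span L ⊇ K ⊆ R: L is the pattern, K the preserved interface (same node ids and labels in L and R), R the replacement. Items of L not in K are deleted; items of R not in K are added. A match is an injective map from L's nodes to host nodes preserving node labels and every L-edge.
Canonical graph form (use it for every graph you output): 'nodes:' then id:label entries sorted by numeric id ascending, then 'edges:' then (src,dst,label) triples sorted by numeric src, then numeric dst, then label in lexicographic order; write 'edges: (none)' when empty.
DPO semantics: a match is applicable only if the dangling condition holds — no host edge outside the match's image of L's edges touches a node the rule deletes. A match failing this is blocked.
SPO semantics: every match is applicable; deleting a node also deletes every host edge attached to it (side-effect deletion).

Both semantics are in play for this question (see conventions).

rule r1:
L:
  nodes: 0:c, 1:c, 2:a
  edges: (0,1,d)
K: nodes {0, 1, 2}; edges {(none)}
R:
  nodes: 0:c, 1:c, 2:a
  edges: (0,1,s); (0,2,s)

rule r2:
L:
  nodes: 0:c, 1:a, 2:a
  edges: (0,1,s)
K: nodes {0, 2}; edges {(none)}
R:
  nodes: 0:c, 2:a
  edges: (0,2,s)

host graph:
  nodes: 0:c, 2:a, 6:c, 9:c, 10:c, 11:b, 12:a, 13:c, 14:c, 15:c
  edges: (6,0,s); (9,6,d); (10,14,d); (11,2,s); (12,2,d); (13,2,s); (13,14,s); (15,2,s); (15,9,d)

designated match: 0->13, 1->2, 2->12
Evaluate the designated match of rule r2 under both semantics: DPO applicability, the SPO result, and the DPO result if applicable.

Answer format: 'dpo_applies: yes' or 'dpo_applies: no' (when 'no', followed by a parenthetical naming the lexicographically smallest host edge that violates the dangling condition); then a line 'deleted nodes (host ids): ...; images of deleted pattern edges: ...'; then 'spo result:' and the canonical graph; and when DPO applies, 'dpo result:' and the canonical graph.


dpo_applies: no
(the rule deletes node 2, which keeps host edge (11,2,s) outside the match image — the dangling condition fails, DPO blocks; SPO proceeds and side-deletes such edges)
deleted nodes (host ids): 2; images of deleted pattern edges: (13,2,s)
spo result:
nodes: 0:c, 6:c, 9:c, 10:c, 11:b, 12:a, 13:c, 14:c, 15:c
edges: (6,0,s); (9,6,d); (10,14,d); (13,12,s); (13,14,s); (15,9,d)


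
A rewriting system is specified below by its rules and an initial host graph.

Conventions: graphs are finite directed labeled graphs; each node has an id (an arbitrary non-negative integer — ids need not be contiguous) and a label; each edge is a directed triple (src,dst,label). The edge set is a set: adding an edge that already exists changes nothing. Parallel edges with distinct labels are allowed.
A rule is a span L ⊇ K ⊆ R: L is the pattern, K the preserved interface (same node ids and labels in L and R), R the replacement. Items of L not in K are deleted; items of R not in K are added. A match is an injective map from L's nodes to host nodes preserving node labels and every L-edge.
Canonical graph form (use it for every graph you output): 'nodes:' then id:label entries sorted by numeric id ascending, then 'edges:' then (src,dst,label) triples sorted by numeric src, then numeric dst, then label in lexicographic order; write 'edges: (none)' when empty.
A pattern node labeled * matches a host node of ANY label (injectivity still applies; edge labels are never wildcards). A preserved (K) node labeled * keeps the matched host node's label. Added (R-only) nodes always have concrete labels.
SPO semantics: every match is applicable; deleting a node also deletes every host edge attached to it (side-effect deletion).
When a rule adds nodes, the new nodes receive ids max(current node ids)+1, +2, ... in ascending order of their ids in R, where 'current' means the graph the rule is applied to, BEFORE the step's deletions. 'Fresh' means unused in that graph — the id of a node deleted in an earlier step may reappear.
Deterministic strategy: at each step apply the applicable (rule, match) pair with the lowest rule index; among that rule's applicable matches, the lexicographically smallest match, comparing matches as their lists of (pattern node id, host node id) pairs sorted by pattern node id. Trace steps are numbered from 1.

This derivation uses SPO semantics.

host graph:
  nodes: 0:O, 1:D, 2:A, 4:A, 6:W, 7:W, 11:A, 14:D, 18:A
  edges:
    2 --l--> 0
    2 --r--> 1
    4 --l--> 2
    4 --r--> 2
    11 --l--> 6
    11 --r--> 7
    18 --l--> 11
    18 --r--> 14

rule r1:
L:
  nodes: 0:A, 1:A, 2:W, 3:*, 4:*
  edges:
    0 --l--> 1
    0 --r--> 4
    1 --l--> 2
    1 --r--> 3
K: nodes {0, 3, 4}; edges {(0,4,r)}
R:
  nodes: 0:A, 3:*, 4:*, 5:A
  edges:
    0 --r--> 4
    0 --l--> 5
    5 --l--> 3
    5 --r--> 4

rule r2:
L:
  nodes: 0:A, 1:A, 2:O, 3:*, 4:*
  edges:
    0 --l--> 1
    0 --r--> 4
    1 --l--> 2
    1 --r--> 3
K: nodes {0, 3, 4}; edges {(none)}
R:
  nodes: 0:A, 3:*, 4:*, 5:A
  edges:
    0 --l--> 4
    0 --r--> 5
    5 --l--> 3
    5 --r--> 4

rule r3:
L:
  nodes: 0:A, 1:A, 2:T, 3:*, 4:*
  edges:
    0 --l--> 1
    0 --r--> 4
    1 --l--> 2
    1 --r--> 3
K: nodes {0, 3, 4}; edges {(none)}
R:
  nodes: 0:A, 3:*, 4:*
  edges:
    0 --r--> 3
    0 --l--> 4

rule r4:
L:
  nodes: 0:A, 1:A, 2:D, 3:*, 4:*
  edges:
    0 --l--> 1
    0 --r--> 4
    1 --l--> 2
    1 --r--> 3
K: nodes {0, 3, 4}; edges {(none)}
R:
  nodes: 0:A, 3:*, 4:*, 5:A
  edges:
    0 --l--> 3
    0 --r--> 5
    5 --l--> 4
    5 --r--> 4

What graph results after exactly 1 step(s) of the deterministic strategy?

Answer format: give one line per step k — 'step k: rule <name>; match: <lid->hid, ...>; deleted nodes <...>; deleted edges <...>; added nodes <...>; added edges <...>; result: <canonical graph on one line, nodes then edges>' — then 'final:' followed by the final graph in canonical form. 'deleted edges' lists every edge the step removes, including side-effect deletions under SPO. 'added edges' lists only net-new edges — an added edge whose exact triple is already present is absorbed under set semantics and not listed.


step 1: rule r1; match: 0->18, 1->11, 2->6, 3->7, 4->14; deleted nodes 6, 11; deleted edges (11,6,l); (11,7,r); (18,11,l); added nodes 19; added edges (18,19,l); (19,7,l); (19,14,r); result: nodes: 0:O, 1:D, 2:A, 4:A, 7:W, 14:D, 18:A, 19:A edges: (2,0,l); (2,1,r); (4,2,l); (4,2,r); (18,14,r); (18,19,l); (19,7,l); (19,14,r)
final:
nodes: 0:O, 1:D, 2:A, 4:A, 7:W, 14:D, 18:A, 19:A
edges: (2,0,l); (2,1,r); (4,2,l); (4,2,r); (18,14,r); (18,19,l); (19,7,l); (19,14,r)


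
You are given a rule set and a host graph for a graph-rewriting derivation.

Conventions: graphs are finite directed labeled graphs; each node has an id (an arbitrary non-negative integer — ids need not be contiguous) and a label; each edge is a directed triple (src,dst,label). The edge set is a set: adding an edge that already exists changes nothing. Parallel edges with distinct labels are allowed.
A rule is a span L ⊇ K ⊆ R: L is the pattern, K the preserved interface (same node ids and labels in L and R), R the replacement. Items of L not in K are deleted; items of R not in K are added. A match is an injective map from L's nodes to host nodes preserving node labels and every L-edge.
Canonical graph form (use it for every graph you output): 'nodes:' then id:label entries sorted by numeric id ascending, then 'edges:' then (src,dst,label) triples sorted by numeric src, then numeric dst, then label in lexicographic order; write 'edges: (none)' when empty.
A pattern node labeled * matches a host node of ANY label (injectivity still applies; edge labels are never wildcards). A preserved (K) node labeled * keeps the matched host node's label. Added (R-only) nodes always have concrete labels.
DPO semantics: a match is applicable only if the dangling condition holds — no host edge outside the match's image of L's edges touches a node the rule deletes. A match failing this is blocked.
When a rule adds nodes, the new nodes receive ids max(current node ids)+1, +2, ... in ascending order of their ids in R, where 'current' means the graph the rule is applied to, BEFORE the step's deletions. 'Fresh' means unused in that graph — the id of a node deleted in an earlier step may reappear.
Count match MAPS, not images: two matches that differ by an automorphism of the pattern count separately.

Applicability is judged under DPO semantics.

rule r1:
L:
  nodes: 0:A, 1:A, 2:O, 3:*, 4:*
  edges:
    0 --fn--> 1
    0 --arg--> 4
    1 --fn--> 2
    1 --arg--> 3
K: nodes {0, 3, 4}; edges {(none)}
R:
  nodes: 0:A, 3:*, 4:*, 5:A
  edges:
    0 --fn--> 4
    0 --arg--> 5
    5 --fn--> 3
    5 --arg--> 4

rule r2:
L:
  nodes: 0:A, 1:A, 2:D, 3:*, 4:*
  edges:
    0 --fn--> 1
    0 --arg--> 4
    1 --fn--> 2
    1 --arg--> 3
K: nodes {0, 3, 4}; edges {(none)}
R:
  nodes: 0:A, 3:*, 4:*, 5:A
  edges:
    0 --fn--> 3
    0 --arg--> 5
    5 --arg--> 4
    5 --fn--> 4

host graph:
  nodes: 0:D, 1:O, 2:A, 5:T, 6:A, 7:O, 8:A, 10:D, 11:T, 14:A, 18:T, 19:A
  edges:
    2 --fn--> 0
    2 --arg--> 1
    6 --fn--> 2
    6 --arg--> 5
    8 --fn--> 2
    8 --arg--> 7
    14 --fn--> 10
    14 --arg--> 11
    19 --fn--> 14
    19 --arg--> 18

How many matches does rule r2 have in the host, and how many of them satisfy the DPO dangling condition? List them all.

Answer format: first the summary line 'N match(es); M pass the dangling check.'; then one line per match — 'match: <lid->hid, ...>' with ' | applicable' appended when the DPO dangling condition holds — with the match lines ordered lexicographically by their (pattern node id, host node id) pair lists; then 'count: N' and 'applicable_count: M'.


3 match(es); 1 pass the dangling check.
match: 0->6, 1->2, 2->0, 3->1, 4->5
match: 0->8, 1->2, 2->0, 3->1, 4->7
match: 0->19, 1->14, 2->10, 3->11, 4->18 | applicable
count: 3
applicable_count: 1


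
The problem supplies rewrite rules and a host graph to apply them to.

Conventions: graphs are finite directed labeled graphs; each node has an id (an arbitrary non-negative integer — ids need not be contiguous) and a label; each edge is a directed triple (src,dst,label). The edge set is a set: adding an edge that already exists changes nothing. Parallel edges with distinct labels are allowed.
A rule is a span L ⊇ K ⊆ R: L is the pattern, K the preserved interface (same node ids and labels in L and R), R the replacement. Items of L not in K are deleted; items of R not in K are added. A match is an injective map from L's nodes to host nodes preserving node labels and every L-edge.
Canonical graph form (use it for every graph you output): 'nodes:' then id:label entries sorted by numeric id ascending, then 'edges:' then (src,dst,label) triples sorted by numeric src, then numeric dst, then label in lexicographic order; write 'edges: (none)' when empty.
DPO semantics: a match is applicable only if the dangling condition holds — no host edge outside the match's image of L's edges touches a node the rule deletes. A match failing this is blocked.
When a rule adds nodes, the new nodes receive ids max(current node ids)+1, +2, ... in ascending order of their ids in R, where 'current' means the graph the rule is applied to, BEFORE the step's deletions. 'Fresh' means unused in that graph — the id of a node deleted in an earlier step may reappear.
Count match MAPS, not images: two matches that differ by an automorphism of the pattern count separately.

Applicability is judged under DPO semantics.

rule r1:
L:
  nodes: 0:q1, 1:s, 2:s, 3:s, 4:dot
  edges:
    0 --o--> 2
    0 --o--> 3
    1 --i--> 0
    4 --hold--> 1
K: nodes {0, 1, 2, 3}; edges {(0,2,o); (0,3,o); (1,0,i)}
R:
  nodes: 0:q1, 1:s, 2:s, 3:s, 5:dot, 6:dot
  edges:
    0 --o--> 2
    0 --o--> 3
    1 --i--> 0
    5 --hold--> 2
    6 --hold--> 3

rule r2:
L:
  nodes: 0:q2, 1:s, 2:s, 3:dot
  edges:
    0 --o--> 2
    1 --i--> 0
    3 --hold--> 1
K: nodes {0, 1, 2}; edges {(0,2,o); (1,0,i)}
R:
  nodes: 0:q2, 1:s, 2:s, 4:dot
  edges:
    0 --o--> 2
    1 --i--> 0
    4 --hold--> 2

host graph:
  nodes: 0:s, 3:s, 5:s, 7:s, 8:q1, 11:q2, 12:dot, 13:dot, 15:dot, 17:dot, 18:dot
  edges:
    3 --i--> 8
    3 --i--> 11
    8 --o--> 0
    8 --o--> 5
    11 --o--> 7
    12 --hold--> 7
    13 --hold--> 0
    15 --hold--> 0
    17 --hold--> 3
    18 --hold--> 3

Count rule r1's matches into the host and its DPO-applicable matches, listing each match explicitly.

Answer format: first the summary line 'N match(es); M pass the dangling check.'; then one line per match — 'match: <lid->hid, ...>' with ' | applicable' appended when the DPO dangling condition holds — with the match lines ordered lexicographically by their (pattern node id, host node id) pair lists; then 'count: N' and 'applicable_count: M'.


4 match(es); 4 pass the dangling check.
match: 0->8, 1->3, 2->0, 3->5, 4->17 | applicable
match: 0->8, 1->3, 2->0, 3->5, 4->18 | applicable
match: 0->8, 1->3, 2->5, 3->0, 4->17 | applicable
match: 0->8, 1->3, 2->5, 3->0, 4->18 | applicable
count: 4
applicable_count: 4


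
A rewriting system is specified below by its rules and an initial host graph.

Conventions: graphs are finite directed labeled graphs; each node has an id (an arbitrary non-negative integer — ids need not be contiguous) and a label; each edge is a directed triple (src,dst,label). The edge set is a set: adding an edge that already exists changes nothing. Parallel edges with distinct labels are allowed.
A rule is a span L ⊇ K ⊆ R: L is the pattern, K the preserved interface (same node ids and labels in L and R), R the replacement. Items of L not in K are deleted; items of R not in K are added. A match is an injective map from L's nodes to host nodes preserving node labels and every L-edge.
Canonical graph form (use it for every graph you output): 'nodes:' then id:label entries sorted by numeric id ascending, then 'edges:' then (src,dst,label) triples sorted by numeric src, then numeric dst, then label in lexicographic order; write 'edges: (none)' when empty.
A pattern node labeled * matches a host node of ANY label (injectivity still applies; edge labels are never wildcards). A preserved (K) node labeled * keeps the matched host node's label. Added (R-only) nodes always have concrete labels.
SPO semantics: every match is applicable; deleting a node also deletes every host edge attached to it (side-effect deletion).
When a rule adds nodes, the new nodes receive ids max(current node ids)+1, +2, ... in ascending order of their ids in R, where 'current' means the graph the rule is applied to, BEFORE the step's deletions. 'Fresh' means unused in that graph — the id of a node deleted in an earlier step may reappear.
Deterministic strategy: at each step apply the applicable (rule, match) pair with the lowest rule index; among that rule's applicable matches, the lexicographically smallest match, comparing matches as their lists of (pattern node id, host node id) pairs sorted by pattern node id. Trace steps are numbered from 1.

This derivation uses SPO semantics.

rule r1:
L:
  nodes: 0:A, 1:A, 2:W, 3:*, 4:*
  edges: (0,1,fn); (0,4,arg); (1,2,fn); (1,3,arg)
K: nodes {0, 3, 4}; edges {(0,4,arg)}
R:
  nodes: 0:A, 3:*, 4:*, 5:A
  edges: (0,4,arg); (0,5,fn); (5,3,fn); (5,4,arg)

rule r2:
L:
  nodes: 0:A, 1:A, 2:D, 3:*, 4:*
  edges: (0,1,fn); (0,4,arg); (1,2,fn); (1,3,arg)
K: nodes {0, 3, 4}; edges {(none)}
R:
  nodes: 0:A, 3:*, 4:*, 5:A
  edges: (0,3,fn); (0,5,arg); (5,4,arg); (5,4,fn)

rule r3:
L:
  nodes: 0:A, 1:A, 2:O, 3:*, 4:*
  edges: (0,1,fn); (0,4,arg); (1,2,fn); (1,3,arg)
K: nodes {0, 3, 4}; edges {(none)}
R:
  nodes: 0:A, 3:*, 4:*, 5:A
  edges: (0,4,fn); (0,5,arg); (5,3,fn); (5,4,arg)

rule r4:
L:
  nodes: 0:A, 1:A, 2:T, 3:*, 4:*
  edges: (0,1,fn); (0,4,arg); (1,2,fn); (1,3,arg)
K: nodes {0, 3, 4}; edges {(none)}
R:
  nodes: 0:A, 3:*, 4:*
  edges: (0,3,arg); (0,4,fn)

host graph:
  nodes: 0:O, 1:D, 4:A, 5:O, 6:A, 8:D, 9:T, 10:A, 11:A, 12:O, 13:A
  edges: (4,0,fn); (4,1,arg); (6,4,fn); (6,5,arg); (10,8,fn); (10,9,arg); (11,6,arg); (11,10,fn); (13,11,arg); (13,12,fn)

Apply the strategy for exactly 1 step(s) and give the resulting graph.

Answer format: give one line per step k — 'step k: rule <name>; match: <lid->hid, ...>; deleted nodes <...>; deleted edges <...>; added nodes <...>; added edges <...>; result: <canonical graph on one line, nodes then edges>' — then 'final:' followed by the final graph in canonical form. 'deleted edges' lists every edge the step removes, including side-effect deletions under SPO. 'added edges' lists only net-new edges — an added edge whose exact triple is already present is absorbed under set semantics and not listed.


step 1: rule r2; match: 0->11, 1->10, 2->8, 3->9, 4->6; deleted nodes 8, 10; deleted edges (10,8,fn); (10,9,arg); (11,6,arg); (11,10,fn); added nodes 14; added edges (11,9,fn); (11,14,arg); (14,6,arg); (14,6,fn); result: nodes: 0:O, 1:D, 4:A, 5:O, 6:A, 9:T, 11:A, 12:O, 13:A, 14:A edges: (4,0,fn); (4,1,arg); (6,4,fn); (6,5,arg); (11,9,fn); (11,14,arg); (13,11,arg); (13,12,fn); (14,6,arg); (14,6,fn)
final:
nodes: 0:O, 1:D, 4:A, 5:O, 6:A, 9:T, 11:A, 12:O, 13:A, 14:A
edges: (4,0,fn); (4,1,arg); (6,4,fn); (6,5,arg); (11,9,fn); (11,14,arg); (13,11,arg); (13,12,fn); (14,6,arg); (14,6,fn)


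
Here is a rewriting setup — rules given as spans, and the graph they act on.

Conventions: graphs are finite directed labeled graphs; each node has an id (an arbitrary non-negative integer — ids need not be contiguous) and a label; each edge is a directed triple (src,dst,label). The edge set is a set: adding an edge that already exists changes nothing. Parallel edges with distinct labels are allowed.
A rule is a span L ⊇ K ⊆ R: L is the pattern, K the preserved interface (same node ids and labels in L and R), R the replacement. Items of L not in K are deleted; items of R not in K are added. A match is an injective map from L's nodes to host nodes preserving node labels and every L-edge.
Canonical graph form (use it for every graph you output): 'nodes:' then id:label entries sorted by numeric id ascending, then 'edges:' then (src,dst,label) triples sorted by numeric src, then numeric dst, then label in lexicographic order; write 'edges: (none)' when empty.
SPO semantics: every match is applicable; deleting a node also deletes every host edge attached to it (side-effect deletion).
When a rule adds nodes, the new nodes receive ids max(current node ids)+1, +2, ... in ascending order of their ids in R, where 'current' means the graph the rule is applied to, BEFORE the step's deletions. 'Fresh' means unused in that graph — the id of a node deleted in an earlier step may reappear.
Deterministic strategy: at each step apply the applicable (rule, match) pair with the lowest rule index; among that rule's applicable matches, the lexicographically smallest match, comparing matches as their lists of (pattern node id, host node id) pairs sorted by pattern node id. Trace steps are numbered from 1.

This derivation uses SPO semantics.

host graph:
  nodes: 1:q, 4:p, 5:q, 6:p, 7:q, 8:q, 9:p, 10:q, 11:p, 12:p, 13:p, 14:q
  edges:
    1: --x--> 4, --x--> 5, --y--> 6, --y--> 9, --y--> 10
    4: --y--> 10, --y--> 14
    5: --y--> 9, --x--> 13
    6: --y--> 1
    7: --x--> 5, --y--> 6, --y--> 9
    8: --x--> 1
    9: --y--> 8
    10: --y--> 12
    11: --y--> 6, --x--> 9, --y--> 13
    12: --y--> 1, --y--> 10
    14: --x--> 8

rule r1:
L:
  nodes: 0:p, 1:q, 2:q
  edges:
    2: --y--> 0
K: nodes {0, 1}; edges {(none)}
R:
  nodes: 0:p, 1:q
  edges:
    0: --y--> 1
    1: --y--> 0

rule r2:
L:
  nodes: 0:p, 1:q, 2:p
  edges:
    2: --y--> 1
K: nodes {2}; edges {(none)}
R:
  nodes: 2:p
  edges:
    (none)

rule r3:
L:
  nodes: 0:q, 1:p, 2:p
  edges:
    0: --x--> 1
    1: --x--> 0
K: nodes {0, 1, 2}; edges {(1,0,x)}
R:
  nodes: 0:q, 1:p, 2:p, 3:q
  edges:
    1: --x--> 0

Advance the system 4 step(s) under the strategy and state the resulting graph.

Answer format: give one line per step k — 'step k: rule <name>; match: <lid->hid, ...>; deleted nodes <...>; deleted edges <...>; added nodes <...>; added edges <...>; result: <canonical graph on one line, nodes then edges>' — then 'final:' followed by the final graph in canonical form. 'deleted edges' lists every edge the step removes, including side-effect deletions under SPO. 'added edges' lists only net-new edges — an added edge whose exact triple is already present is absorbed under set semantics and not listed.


step 1: rule r1; match: 0->6, 1->1, 2->7; deleted nodes 7; deleted edges (7,5,x); (7,6,y); (7,9,y); added nodes (none); added edges (none); result: nodes: 1:q, 4:p, 5:q, 6:p, 8:q, 9:p, 10:q, 11:p, 12:p, 13:p, 14:q edges: (1,4,x); (1,5,x); (1,6,y); (1,9,y); (1,10,y); (4,10,y); (4,14,y); (5,9,y); (5,13,x); (6,1,y); (8,1,x); (9,8,y); (10,12,y); (11,6,y); (11,9,x); (11,13,y); (12,1,y); (12,10,y); (14,8,x)
step 2: rule r1; match: 0->6, 1->5, 2->1; deleted nodes 1; deleted edges (1,4,x); (1,5,x); (1,6,y); (1,9,y); (1,10,y); (6,1,y); (8,1,x); (12,1,y); added nodes (none); added edges (5,6,y); (6,5,y); result: nodes: 4:p, 5:q, 6:p, 8:q, 9:p, 10:q, 11:p, 12:p, 13:p, 14:q edges: (4,10,y); (4,14,y); (5,6,y); (5,9,y); (5,13,x); (6,5,y); (9,8,y); (10,12,y); (11,6,y); (11,9,x); (11,13,y); (12,10,y); (14,8,x)
step 3: rule r1; match: 0->6, 1->8, 2->5; deleted nodes 5; deleted edges (5,6,y); (5,9,y); (5,13,x); (6,5,y); added nodes (none); added edges (6,8,y); (8,6,y); result: nodes: 4:p, 6:p, 8:q, 9:p, 10:q, 11:p, 12:p, 13:p, 14:q edges: (4,10,y); (4,14,y); (6,8,y); (8,6,y); (9,8,y); (10,12,y); (11,6,y); (11,9,x); (11,13,y); (12,10,y); (14,8,x)
step 4: rule r1; match: 0->6, 1->10, 2->8; deleted nodes 8; deleted edges (6,8,y); (8,6,y); (9,8,y); (14,8,x); added nodes (none); added edges (6,10,y); (10,6,y); result: nodes: 4:p, 6:p, 9:p, 10:q, 11:p, 12:p, 13:p, 14:q edges: (4,10,y); (4,14,y); (6,10,y); (10,6,y); (10,12,y); (11,6,y); (11,9,x); (11,13,y); (12,10,y)
final:
nodes: 4:p, 6:p, 9:p, 10:q, 11:p, 12:p, 13:p, 14:q
edges: (4,10,y); (4,14,y); (6,10,y); (10,6,y); (10,12,y); (11,6,y); (11,9,x); (11,13,y); (12,10,y)


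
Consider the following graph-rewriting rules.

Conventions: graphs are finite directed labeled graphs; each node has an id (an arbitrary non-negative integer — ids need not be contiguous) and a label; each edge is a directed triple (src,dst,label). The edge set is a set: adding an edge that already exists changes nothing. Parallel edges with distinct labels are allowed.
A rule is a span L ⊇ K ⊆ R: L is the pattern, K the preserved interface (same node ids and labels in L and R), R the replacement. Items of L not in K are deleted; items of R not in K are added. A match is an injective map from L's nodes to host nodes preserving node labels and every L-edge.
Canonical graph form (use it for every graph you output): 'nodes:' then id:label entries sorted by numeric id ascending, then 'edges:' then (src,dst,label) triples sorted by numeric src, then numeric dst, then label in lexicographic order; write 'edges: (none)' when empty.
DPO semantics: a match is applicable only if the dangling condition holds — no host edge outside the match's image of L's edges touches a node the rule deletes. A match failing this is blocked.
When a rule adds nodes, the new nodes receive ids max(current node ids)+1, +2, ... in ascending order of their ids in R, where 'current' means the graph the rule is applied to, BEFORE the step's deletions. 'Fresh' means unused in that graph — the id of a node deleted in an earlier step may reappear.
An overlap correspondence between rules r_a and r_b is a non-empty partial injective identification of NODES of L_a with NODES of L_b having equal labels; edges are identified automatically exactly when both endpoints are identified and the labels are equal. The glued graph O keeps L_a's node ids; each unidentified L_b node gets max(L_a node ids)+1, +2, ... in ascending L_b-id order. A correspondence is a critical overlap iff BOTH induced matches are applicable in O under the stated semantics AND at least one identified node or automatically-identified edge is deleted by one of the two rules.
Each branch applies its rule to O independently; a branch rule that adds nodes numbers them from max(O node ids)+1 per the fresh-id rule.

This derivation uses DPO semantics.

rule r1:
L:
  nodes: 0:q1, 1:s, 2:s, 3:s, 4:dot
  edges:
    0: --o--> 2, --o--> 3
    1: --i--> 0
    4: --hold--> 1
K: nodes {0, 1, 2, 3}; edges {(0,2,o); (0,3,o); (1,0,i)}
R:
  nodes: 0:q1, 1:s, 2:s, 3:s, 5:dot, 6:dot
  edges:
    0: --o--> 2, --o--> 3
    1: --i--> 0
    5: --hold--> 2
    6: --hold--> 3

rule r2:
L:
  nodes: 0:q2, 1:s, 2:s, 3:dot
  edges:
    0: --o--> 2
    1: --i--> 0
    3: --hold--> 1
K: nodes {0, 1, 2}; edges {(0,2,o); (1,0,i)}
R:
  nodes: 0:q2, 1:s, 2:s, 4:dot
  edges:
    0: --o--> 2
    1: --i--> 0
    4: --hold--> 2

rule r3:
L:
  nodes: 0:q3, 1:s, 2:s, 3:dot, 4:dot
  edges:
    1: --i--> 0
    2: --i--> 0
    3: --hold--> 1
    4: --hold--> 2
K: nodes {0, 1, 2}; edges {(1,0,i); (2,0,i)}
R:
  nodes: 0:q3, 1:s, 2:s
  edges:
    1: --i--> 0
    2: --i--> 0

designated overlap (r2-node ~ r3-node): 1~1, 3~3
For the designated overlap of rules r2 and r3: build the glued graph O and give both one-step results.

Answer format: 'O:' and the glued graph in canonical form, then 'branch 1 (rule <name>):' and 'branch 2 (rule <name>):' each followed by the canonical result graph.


O:
nodes: 0:q2, 1:s, 2:s, 3:dot, 4:q3, 5:s, 6:dot
edges: (0,2,o); (1,0,i); (1,4,i); (3,1,hold); (5,4,i); (6,5,hold)
branch 1 (rule r2):
nodes: 0:q2, 1:s, 2:s, 4:q3, 5:s, 6:dot, 7:dot
edges: (0,2,o); (1,0,i); (1,4,i); (5,4,i); (6,5,hold); (7,2,hold)
branch 2 (rule r3):
nodes: 0:q2, 1:s, 2:s, 4:q3, 5:s
edges: (0,2,o); (1,0,i); (1,4,i); (5,4,i)


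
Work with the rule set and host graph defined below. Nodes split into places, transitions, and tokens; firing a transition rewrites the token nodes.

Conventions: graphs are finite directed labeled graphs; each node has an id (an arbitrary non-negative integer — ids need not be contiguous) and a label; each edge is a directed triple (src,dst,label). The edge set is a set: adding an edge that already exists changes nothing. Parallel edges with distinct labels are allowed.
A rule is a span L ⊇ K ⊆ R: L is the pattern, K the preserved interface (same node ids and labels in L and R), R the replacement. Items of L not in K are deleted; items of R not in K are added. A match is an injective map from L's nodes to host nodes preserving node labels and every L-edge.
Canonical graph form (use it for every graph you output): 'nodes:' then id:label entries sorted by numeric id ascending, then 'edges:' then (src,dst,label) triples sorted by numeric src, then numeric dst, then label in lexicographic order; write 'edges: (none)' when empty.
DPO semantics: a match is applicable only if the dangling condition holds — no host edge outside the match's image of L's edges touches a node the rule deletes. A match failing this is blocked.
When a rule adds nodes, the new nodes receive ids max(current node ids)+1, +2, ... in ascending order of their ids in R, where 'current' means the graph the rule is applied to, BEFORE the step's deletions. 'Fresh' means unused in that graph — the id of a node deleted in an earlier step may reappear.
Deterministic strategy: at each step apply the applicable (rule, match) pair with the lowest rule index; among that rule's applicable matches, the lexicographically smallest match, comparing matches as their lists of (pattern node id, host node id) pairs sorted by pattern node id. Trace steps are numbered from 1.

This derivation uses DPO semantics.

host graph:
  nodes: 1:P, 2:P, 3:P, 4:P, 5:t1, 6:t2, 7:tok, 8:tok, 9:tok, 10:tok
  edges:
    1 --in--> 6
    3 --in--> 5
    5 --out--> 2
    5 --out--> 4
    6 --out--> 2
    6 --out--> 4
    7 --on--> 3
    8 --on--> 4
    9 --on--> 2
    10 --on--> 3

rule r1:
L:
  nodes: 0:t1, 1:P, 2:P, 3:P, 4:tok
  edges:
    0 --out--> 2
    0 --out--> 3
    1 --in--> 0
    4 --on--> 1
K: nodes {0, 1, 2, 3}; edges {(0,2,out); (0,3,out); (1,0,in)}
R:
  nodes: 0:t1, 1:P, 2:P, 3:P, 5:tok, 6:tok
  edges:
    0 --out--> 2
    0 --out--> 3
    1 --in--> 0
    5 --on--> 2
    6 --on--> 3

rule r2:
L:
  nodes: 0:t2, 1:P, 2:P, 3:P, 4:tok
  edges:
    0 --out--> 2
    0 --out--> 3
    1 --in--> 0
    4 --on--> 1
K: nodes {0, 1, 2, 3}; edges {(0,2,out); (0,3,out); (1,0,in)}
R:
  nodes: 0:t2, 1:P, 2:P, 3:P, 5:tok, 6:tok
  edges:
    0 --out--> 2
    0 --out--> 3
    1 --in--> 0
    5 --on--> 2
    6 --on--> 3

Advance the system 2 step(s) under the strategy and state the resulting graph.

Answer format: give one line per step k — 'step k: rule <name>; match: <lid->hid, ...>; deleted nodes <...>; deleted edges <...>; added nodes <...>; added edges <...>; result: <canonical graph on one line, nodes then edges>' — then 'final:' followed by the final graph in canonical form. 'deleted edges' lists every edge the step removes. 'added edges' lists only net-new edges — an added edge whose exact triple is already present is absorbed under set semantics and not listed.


step 1: rule r1; match: 0->5, 1->3, 2->2, 3->4, 4->7; deleted nodes 7; deleted edges (7,3,on); added nodes 11, 12; added edges (11,2,on); (12,4,on); result: nodes: 1:P, 2:P, 3:P, 4:P, 5:t1, 6:t2, 8:tok, 9:tok, 10:tok, 11:tok, 12:tok edges: (1,6,in); (3,5,in); (5,2,out); (5,4,out); (6,2,out); (6,4,out); (8,4,on); (9,2,on); (10,3,on); (11,2,on); (12,4,on)
step 2: rule r1; match: 0->5, 1->3, 2->2, 3->4, 4->10; deleted nodes 10; deleted edges (10,3,on); added nodes 13, 14; added edges (13,2,on); (14,4,on); result: nodes: 1:P, 2:P, 3:P, 4:P, 5:t1, 6:t2, 8:tok, 9:tok, 11:tok, 12:tok, 13:tok, 14:tok edges: (1,6,in); (3,5,in); (5,2,out); (5,4,out); (6,2,out); (6,4,out); (8,4,on); (9,2,on); (11,2,on); (12,4,on); (13,2,on); (14,4,on)
final:
nodes: 1:P, 2:P, 3:P, 4:P, 5:t1, 6:t2, 8:tok, 9:tok, 11:tok, 12:tok, 13:tok, 14:tok
edges: (1,6,in); (3,5,in); (5,2,out); (5,4,out); (6,2,out); (6,4,out); (8,4,on); (9,2,on); (11,2,on); (12,4,on); (13,2,on); (14,4,on)


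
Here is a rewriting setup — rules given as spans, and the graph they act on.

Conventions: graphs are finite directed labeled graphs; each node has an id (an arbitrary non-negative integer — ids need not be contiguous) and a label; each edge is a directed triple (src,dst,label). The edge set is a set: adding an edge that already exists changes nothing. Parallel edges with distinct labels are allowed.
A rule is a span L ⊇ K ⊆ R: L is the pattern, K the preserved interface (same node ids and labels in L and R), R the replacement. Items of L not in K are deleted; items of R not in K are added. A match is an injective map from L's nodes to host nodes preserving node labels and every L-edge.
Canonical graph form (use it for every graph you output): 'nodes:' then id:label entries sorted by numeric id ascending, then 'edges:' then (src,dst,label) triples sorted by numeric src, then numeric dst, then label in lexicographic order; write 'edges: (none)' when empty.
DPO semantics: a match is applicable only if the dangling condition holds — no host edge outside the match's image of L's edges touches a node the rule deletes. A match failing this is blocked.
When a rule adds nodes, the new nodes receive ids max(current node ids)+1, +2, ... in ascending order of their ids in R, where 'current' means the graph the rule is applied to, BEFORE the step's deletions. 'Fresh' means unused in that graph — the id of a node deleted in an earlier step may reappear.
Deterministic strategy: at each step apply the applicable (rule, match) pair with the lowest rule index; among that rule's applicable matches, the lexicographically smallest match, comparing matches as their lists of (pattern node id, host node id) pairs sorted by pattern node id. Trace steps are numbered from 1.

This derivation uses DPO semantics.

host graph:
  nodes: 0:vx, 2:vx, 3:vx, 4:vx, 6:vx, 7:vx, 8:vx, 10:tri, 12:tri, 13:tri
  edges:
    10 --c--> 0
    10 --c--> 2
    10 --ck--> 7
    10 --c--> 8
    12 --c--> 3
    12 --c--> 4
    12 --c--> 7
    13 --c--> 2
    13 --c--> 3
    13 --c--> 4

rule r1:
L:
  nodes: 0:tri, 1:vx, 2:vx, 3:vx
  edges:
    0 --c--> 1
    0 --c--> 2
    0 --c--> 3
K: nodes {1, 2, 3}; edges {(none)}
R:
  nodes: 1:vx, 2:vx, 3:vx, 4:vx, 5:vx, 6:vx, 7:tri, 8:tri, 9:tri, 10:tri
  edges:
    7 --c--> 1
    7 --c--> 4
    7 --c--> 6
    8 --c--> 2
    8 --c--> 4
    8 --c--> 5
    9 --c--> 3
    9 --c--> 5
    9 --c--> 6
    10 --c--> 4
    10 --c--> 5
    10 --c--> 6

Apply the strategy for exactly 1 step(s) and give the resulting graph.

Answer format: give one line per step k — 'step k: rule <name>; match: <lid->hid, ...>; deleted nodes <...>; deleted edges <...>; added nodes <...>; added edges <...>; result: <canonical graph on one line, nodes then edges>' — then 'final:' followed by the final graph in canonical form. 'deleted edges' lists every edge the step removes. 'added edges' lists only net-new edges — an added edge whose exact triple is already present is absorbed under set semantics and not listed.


step 1: rule r1; match: 0->12, 1->3, 2->4, 3->7; deleted nodes 12; deleted edges (12,3,c); (12,4,c); (12,7,c); added nodes 14, 15, 16, 17, 18, 19, 20; added edges (17,3,c); (17,14,c); (17,16,c); (18,4,c); (18,14,c); (18,15,c); (19,7,c); (19,15,c); (19,16,c); (20,14,c); (20,15,c); (20,16,c); result: nodes: 0:vx, 2:vx, 3:vx, 4:vx, 6:vx, 7:vx, 8:vx, 10:tri, 13:tri, 14:vx, 15:vx, 16:vx, 17:tri, 18:tri, 19:tri, 20:tri edges: (10,0,c); (10,2,c); (10,7,ck); (10,8,c); (13,2,c); (13,3,c); (13,4,c); (17,3,c); (17,14,c); (17,16,c); (18,4,c); (18,14,c); (18,15,c); (19,7,c); (19,15,c); (19,16,c); (20,14,c); (20,15,c); (20,16,c)
final:
nodes: 0:vx, 2:vx, 3:vx, 4:vx, 6:vx, 7:vx, 8:vx, 10:tri, 13:tri, 14:vx, 15:vx, 16:vx, 17:tri, 18:tri, 19:tri, 20:tri
edges: (10,0,c); (10,2,c); (10,7,ck); (10,8,c); (13,2,c); (13,3,c); (13,4,c); (17,3,c); (17,14,c); (17,16,c); (18,4,c); (18,14,c); (18,15,c); (19,7,c); (19,15,c); (19,16,c); (20,14,c); (20,15,c); (20,16,c)
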